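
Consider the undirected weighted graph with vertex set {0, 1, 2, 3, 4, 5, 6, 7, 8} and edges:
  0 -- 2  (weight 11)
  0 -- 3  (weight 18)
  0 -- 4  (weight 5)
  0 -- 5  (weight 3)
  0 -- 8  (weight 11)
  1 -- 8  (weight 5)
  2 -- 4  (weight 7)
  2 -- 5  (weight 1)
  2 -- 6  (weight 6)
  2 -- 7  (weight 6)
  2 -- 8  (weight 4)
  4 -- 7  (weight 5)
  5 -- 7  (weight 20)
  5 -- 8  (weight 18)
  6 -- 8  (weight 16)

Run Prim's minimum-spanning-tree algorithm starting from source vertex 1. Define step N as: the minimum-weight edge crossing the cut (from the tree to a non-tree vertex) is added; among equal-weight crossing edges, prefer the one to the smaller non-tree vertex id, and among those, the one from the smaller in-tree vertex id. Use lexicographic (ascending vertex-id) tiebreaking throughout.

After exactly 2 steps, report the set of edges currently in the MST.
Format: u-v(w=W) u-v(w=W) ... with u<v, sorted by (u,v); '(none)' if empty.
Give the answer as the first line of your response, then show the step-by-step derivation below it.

1-8(w=5) 2-8(w=4)

step 1: add edge 1-8 (w=5); MST = {1-8(w=5)}
step 2: add edge 2-8 (w=4); MST = {1-8(w=5) 2-8(w=4)}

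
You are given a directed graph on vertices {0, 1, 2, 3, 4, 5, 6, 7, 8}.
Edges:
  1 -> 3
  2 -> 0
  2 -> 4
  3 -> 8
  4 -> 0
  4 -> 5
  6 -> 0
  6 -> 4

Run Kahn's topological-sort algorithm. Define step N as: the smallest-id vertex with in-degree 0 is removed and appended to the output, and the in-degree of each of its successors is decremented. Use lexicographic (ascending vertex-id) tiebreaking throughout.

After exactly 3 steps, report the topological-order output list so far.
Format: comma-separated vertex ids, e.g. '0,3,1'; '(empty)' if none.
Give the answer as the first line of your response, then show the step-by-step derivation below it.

1,2,3

step 1: output 1; order=[1]; indeg=(3,0,0,0,2,1,0,0,1)
step 2: output 2; order=[1,2]; indeg=(2,0,0,0,1,1,0,0,1)
step 3: output 3; order=[1,2,3]; indeg=(2,0,0,0,1,1,0,0,0)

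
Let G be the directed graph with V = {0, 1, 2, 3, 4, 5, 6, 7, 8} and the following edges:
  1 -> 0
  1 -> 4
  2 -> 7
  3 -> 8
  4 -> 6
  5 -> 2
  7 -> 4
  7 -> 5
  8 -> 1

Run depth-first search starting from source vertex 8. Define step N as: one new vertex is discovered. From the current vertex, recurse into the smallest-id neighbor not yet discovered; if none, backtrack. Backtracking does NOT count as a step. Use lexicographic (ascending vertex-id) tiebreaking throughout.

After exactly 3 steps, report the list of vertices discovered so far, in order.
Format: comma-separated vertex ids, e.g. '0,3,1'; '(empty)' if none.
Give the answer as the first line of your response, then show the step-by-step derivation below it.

8,1,0

step 1: discover 8; path=8; order=8
step 2: discover 1; path=8>1; order=8,1
step 3: discover 0; path=8>1>0; order=8,1,0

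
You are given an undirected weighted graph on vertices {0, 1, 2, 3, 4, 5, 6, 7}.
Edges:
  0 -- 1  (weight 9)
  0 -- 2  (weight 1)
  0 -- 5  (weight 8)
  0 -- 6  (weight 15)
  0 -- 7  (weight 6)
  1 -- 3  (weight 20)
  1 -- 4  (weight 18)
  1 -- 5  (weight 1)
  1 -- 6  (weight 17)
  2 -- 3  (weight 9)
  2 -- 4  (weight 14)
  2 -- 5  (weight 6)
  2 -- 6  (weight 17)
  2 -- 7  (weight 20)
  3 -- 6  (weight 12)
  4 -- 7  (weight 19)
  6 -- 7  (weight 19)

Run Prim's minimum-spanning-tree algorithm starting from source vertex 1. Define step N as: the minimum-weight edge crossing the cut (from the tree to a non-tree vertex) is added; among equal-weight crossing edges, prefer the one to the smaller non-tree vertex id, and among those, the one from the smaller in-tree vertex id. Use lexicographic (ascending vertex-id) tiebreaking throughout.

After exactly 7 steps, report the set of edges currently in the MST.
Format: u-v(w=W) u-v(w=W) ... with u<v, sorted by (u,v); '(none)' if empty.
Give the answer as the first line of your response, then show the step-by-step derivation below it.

0-2(w=1) 0-7(w=6) 1-5(w=1) 2-3(w=9) 2-4(w=14) 2-5(w=6) 3-6(w=12)

step 1: add edge 1-5 (w=1); MST = {1-5(w=1)}
step 2: add edge 2-5 (w=6); MST = {1-5(w=1) 2-5(w=6)}
step 3: add edge 0-2 (w=1); MST = {0-2(w=1) 1-5(w=1) 2-5(w=6)}
step 4: add edge 0-7 (w=6); MST = {0-2(w=1) 0-7(w=6) 1-5(w=1) 2-5(w=6)}
step 5: add edge 2-3 (w=9); MST = {0-2(w=1) 0-7(w=6) 1-5(w=1) 2-3(w=9) 2-5(w=6)}
step 6: add edge 3-6 (w=12); MST = {0-2(w=1) 0-7(w=6) 1-5(w=1) 2-3(w=9) 2-5(w=6) 3-6(w=12)}
step 7: add edge 2-4 (w=14); MST = {0-2(w=1) 0-7(w=6) 1-5(w=1) 2-3(w=9) 2-4(w=14) 2-5(w=6) 3-6(w=12)}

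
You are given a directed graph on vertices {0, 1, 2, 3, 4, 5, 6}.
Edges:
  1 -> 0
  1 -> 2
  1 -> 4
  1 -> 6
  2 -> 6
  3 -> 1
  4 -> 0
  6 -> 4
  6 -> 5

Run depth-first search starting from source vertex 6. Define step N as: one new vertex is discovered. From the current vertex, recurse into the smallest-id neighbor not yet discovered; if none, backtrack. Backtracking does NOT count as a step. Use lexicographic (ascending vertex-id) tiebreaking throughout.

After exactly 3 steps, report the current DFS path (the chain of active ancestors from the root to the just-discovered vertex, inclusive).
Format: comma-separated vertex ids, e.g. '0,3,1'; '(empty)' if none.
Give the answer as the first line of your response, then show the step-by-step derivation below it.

6,4,0

step 1: discover 6; path=6; order=6
step 2: discover 4; path=6>4; order=6,4
step 3: discover 0; path=6>4>0; order=6,4,0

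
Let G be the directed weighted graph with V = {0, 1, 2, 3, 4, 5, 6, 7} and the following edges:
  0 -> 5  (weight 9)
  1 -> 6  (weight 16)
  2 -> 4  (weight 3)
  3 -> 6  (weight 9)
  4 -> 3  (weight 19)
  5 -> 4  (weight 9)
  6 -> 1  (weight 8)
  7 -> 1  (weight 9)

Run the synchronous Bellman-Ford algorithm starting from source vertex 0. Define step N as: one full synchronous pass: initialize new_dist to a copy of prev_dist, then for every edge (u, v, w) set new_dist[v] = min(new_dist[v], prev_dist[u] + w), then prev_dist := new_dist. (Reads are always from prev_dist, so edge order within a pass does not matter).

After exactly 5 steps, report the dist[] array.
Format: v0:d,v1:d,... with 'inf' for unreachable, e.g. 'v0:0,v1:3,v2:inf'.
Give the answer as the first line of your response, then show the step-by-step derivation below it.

v0:0,v1:54,v2:inf,v3:37,v4:18,v5:9,v6:46,v7:inf

step 1: dist = v0:0,v1:inf,v2:inf,v3:inf,v4:inf,v5:9,v6:inf,v7:inf
step 2: dist = v0:0,v1:inf,v2:inf,v3:inf,v4:18,v5:9,v6:inf,v7:inf
step 3: dist = v0:0,v1:inf,v2:inf,v3:37,v4:18,v5:9,v6:inf,v7:inf
step 4: dist = v0:0,v1:inf,v2:inf,v3:37,v4:18,v5:9,v6:46,v7:inf
step 5: dist = v0:0,v1:54,v2:inf,v3:37,v4:18,v5:9,v6:46,v7:inf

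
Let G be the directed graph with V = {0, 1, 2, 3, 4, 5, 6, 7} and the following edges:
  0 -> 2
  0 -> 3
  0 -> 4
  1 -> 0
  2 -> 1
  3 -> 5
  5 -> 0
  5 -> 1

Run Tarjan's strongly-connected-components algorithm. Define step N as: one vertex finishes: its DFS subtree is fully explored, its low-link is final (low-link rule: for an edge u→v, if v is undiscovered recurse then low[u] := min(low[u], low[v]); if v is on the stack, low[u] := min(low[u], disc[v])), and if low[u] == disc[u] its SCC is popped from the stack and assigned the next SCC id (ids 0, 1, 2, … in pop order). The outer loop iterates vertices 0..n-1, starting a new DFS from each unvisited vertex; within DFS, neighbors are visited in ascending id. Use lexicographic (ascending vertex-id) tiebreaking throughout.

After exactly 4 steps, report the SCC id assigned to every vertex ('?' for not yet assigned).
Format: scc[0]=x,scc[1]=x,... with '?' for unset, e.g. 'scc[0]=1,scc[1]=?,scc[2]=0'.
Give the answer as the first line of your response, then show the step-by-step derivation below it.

scc[0]=?,scc[1]=?,scc[2]=?,scc[3]=?,scc[4]=?,scc[5]=?,scc[6]=?,scc[7]=?

step 1: low=(low[0]=0,low[1]=0,low[2]=1,low[3]=?,low[4]=?,low[5]=?,low[6]=?,low[7]=?); scc=(scc[0]=?,scc[1]=?,scc[2]=?,scc[3]=?,scc[4]=?,scc[5]=?,scc[6]=?,scc[7]=?)
step 2: low=(low[0]=0,low[1]=0,low[2]=0,low[3]=?,low[4]=?,low[5]=?,low[6]=?,low[7]=?); scc=(scc[0]=?,scc[1]=?,scc[2]=?,scc[3]=?,scc[4]=?,scc[5]=?,scc[6]=?,scc[7]=?)
step 3: low=(low[0]=0,low[1]=0,low[2]=0,low[3]=3,low[4]=?,low[5]=0,low[6]=?,low[7]=?); scc=(scc[0]=?,scc[1]=?,scc[2]=?,scc[3]=?,scc[4]=?,scc[5]=?,scc[6]=?,scc[7]=?)
step 4: low=(low[0]=0,low[1]=0,low[2]=0,low[3]=0,low[4]=?,low[5]=0,low[6]=?,low[7]=?); scc=(scc[0]=?,scc[1]=?,scc[2]=?,scc[3]=?,scc[4]=?,scc[5]=?,scc[6]=?,scc[7]=?)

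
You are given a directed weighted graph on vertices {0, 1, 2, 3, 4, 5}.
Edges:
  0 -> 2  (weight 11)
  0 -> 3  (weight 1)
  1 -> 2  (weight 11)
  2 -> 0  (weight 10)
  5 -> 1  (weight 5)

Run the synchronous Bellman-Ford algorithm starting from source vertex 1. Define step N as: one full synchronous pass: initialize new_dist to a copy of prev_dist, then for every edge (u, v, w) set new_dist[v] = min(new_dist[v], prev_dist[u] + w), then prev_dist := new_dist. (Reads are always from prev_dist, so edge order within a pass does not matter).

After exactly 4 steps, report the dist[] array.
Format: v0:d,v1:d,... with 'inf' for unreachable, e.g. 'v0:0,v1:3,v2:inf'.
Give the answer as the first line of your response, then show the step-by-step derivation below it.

v0:21,v1:0,v2:11,v3:22,v4:inf,v5:inf

step 1: dist = v0:inf,v1:0,v2:11,v3:inf,v4:inf,v5:inf
step 2: dist = v0:21,v1:0,v2:11,v3:inf,v4:inf,v5:inf
step 3: dist = v0:21,v1:0,v2:11,v3:22,v4:inf,v5:inf
step 4: dist = v0:21,v1:0,v2:11,v3:22,v4:inf,v5:inf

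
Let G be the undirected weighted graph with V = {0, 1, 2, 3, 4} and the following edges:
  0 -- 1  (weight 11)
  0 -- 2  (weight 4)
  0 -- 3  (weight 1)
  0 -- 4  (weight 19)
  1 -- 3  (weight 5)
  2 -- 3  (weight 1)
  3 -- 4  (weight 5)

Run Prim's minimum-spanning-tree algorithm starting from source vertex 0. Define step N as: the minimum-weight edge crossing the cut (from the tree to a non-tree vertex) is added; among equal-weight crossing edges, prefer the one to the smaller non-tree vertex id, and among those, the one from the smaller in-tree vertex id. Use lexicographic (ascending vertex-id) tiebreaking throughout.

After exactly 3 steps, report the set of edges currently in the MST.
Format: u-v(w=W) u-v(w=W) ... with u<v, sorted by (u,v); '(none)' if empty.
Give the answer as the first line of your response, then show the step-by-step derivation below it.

0-3(w=1) 1-3(w=5) 2-3(w=1)

step 1: add edge 0-3 (w=1); MST = {0-3(w=1)}
step 2: add edge 2-3 (w=1); MST = {0-3(w=1) 2-3(w=1)}
step 3: add edge 1-3 (w=5); MST = {0-3(w=1) 1-3(w=5) 2-3(w=1)}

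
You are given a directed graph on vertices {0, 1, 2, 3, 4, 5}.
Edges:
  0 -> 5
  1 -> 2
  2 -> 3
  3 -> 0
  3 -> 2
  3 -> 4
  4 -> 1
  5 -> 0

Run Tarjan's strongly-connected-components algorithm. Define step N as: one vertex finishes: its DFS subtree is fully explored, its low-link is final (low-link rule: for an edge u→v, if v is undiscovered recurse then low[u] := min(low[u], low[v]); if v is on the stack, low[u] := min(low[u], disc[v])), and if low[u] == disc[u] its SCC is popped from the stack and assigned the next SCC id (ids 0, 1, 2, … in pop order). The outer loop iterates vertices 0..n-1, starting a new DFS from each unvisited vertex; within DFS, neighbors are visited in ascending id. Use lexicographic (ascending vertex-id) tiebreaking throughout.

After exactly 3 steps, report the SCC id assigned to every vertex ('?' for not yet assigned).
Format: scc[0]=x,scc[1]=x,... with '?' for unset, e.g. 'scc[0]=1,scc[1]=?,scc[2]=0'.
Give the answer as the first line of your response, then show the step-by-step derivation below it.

scc[0]=0,scc[1]=?,scc[2]=?,scc[3]=?,scc[4]=?,scc[5]=0

step 1: low=(low[0]=0,low[1]=?,low[2]=?,low[3]=?,low[4]=?,low[5]=0); scc=(scc[0]=?,scc[1]=?,scc[2]=?,scc[3]=?,scc[4]=?,scc[5]=?)
step 2: low=(low[0]=0,low[1]=?,low[2]=?,low[3]=?,low[4]=?,low[5]=0); scc=(scc[0]=0,scc[1]=?,scc[2]=?,scc[3]=?,scc[4]=?,scc[5]=0)
step 3: low=(low[0]=0,low[1]=2,low[2]=3,low[3]=3,low[4]=2,low[5]=0); scc=(scc[0]=0,scc[1]=?,scc[2]=?,scc[3]=?,scc[4]=?,scc[5]=0)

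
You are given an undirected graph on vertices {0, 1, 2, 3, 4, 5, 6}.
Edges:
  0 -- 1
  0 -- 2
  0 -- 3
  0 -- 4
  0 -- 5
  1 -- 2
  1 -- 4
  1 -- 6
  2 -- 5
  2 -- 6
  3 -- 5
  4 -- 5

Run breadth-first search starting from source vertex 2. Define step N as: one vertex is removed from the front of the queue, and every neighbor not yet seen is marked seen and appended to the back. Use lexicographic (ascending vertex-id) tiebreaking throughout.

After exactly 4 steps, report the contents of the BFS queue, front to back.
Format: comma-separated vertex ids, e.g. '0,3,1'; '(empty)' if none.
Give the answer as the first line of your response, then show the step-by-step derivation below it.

6,3,4

step 1: dequeue 2; queue=[0,1,5,6]; order=2
step 2: dequeue 0; queue=[1,5,6,3,4]; order=2,0
step 3: dequeue 1; queue=[5,6,3,4]; order=2,0,1
step 4: dequeue 5; queue=[6,3,4]; order=2,0,1,5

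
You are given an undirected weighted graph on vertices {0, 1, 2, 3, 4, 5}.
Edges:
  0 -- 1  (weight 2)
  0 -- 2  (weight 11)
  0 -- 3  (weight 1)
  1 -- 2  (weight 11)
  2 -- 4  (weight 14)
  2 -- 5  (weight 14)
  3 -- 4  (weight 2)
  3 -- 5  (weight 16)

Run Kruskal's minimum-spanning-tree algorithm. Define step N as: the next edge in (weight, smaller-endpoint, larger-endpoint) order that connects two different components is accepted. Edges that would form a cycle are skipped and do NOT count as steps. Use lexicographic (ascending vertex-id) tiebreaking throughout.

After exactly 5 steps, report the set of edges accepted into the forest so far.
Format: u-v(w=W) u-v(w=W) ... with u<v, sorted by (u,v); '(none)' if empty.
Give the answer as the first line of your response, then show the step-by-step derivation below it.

0-1(w=2) 0-2(w=11) 0-3(w=1) 2-5(w=14) 3-4(w=2)

step 1: add edge 0-3 (w=1); MST = {0-3(w=1)}
step 2: add edge 0-1 (w=2); MST = {0-1(w=2) 0-3(w=1)}
step 3: add edge 3-4 (w=2); MST = {0-1(w=2) 0-3(w=1) 3-4(w=2)}
step 4: add edge 0-2 (w=11); MST = {0-1(w=2) 0-2(w=11) 0-3(w=1) 3-4(w=2)}
step 5: add edge 2-5 (w=14); MST = {0-1(w=2) 0-2(w=11) 0-3(w=1) 2-5(w=14) 3-4(w=2)}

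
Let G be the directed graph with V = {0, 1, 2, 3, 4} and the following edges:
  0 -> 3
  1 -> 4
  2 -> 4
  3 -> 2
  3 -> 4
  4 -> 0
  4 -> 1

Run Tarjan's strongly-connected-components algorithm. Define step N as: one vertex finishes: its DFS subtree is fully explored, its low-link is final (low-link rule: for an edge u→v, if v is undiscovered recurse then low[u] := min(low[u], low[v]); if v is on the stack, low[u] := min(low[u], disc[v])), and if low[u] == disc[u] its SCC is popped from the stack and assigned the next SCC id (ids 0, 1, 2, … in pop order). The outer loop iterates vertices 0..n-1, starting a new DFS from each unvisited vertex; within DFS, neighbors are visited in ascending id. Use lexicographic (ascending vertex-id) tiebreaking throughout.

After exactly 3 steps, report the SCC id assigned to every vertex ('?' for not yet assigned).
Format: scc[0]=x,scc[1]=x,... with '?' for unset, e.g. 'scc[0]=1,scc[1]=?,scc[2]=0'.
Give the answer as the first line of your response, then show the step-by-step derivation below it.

scc[0]=?,scc[1]=?,scc[2]=?,scc[3]=?,scc[4]=?

step 1: low=(low[0]=0,low[1]=3,low[2]=2,low[3]=1,low[4]=0); scc=(scc[0]=?,scc[1]=?,scc[2]=?,scc[3]=?,scc[4]=?)
step 2: low=(low[0]=0,low[1]=3,low[2]=2,low[3]=1,low[4]=0); scc=(scc[0]=?,scc[1]=?,scc[2]=?,scc[3]=?,scc[4]=?)
step 3: low=(low[0]=0,low[1]=3,low[2]=0,low[3]=1,low[4]=0); scc=(scc[0]=?,scc[1]=?,scc[2]=?,scc[3]=?,scc[4]=?)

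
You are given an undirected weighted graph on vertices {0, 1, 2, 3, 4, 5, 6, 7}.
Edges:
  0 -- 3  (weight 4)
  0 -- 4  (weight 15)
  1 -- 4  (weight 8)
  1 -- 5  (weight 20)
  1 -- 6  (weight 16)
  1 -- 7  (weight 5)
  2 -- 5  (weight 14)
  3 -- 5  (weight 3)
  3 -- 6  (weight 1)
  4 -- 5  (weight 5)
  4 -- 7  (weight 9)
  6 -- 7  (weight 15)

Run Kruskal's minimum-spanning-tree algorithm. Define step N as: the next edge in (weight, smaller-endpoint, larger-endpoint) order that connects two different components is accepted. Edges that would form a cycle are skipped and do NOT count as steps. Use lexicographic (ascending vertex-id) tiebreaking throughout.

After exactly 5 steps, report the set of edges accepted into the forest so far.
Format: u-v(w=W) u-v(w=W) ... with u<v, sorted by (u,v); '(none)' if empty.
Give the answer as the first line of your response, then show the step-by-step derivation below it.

0-3(w=4) 1-7(w=5) 3-5(w=3) 3-6(w=1) 4-5(w=5)

step 1: add edge 3-6 (w=1); MST = {3-6(w=1)}
step 2: add edge 3-5 (w=3); MST = {3-5(w=3) 3-6(w=1)}
step 3: add edge 0-3 (w=4); MST = {0-3(w=4) 3-5(w=3) 3-6(w=1)}
step 4: add edge 1-7 (w=5); MST = {0-3(w=4) 1-7(w=5) 3-5(w=3) 3-6(w=1)}
step 5: add edge 4-5 (w=5); MST = {0-3(w=4) 1-7(w=5) 3-5(w=3) 3-6(w=1) 4-5(w=5)}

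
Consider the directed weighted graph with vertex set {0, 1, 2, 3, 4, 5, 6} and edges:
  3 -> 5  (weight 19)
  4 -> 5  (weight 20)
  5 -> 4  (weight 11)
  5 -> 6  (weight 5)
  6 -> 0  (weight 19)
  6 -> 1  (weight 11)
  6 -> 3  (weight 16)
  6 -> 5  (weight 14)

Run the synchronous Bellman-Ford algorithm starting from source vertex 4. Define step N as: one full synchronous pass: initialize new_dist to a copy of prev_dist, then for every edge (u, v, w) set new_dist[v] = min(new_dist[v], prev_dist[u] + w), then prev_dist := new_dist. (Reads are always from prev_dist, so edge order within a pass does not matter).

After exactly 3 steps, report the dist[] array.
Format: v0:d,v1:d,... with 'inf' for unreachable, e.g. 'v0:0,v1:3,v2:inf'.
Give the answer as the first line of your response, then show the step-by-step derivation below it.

v0:44,v1:36,v2:inf,v3:41,v4:0,v5:20,v6:25

step 1: dist = v0:inf,v1:inf,v2:inf,v3:inf,v4:0,v5:20,v6:inf
step 2: dist = v0:inf,v1:inf,v2:inf,v3:inf,v4:0,v5:20,v6:25
step 3: dist = v0:44,v1:36,v2:inf,v3:41,v4:0,v5:20,v6:25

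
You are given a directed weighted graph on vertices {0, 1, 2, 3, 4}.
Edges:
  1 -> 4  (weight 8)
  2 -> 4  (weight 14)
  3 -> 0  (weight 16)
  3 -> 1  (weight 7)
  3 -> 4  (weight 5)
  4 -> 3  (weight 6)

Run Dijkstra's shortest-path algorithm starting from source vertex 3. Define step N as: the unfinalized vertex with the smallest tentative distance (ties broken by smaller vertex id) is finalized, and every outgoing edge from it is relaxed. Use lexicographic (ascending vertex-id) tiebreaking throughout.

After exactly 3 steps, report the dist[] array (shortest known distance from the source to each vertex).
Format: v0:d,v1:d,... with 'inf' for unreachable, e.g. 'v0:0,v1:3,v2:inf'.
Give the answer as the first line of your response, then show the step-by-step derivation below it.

v0:16,v1:7,v2:inf,v3:0,v4:5

step 1: dist = v0:16,v1:7,v2:inf,v3:0,v4:5
step 2: dist = v0:16,v1:7,v2:inf,v3:0,v4:5
step 3: dist = v0:16,v1:7,v2:inf,v3:0,v4:5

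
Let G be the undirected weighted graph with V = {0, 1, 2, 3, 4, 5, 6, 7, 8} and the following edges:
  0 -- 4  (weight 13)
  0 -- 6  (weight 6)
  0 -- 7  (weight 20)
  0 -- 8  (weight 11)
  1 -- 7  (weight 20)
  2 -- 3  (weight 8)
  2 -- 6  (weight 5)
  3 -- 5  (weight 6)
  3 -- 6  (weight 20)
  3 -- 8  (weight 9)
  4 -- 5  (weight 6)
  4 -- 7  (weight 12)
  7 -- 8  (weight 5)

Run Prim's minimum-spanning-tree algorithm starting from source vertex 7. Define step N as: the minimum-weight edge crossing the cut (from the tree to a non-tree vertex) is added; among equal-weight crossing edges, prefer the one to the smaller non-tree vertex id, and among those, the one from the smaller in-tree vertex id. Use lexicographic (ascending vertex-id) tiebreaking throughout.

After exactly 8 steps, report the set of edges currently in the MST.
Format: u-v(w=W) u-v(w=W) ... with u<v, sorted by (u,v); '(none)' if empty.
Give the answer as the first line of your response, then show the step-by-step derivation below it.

0-6(w=6) 1-7(w=20) 2-3(w=8) 2-6(w=5) 3-5(w=6) 3-8(w=9) 4-5(w=6) 7-8(w=5)

step 1: add edge 7-8 (w=5); MST = {7-8(w=5)}
step 2: add edge 3-8 (w=9); MST = {3-8(w=9) 7-8(w=5)}
step 3: add edge 3-5 (w=6); MST = {3-5(w=6) 3-8(w=9) 7-8(w=5)}
step 4: add edge 4-5 (w=6); MST = {3-5(w=6) 3-8(w=9) 4-5(w=6) 7-8(w=5)}
step 5: add edge 2-3 (w=8); MST = {2-3(w=8) 3-5(w=6) 3-8(w=9) 4-5(w=6) 7-8(w=5)}
step 6: add edge 2-6 (w=5); MST = {2-3(w=8) 2-6(w=5) 3-5(w=6) 3-8(w=9) 4-5(w=6) 7-8(w=5)}
step 7: add edge 0-6 (w=6); MST = {0-6(w=6) 2-3(w=8) 2-6(w=5) 3-5(w=6) 3-8(w=9) 4-5(w=6) 7-8(w=5)}
step 8: add edge 1-7 (w=20); MST = {0-6(w=6) 1-7(w=20) 2-3(w=8) 2-6(w=5) 3-5(w=6) 3-8(w=9) 4-5(w=6) 7-8(w=5)}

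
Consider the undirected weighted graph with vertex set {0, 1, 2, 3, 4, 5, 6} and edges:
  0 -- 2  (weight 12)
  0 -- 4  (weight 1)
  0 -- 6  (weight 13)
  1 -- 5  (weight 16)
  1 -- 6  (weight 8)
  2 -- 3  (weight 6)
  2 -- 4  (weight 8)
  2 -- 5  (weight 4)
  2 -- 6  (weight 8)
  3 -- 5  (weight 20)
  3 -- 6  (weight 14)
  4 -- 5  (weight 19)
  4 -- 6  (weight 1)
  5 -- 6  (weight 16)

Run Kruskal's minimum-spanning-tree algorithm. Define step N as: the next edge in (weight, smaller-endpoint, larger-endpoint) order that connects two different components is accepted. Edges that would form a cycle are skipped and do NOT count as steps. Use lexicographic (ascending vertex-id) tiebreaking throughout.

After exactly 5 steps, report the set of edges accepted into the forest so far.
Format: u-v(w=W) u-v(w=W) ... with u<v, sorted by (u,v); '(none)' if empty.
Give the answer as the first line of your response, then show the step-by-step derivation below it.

0-4(w=1) 1-6(w=8) 2-3(w=6) 2-5(w=4) 4-6(w=1)

step 1: add edge 0-4 (w=1); MST = {0-4(w=1)}
step 2: add edge 4-6 (w=1); MST = {0-4(w=1) 4-6(w=1)}
step 3: add edge 2-5 (w=4); MST = {0-4(w=1) 2-5(w=4) 4-6(w=1)}
step 4: add edge 2-3 (w=6); MST = {0-4(w=1) 2-3(w=6) 2-5(w=4) 4-6(w=1)}
step 5: add edge 1-6 (w=8); MST = {0-4(w=1) 1-6(w=8) 2-3(w=6) 2-5(w=4) 4-6(w=1)}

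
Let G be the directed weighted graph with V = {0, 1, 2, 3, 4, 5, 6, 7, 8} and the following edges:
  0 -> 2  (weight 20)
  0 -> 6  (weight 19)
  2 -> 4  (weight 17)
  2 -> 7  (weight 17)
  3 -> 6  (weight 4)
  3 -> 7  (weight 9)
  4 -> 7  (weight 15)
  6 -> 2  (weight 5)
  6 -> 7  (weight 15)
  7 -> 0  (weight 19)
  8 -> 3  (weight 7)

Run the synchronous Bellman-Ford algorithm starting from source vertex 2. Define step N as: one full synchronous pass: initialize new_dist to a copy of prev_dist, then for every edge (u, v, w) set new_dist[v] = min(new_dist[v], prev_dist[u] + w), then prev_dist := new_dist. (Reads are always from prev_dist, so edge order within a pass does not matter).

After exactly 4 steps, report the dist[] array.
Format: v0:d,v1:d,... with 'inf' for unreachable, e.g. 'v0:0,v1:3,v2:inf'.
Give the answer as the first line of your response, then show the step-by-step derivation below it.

v0:36,v1:inf,v2:0,v3:inf,v4:17,v5:inf,v6:55,v7:17,v8:inf

step 1: dist = v0:inf,v1:inf,v2:0,v3:inf,v4:17,v5:inf,v6:inf,v7:17,v8:inf
step 2: dist = v0:36,v1:inf,v2:0,v3:inf,v4:17,v5:inf,v6:inf,v7:17,v8:inf
step 3: dist = v0:36,v1:inf,v2:0,v3:inf,v4:17,v5:inf,v6:55,v7:17,v8:inf
step 4: dist = v0:36,v1:inf,v2:0,v3:inf,v4:17,v5:inf,v6:55,v7:17,v8:inf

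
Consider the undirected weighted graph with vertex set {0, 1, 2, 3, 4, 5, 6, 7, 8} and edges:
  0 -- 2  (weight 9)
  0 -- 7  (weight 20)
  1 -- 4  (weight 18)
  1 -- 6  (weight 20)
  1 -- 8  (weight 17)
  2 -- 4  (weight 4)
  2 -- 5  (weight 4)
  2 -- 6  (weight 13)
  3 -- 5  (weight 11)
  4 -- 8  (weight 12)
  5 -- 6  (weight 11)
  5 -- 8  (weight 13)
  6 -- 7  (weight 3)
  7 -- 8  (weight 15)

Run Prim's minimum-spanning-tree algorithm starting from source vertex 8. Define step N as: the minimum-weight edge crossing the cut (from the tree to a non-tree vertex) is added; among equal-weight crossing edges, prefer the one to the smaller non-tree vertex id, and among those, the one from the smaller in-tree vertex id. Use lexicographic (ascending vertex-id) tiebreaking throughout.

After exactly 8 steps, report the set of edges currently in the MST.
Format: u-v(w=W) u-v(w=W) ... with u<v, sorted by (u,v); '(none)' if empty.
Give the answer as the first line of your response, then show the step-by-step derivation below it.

0-2(w=9) 1-8(w=17) 2-4(w=4) 2-5(w=4) 3-5(w=11) 4-8(w=12) 5-6(w=11) 6-7(w=3)

step 1: add edge 4-8 (w=12); MST = {4-8(w=12)}
step 2: add edge 2-4 (w=4); MST = {2-4(w=4) 4-8(w=12)}
step 3: add edge 2-5 (w=4); MST = {2-4(w=4) 2-5(w=4) 4-8(w=12)}
step 4: add edge 0-2 (w=9); MST = {0-2(w=9) 2-4(w=4) 2-5(w=4) 4-8(w=12)}
step 5: add edge 3-5 (w=11); MST = {0-2(w=9) 2-4(w=4) 2-5(w=4) 3-5(w=11) 4-8(w=12)}
step 6: add edge 5-6 (w=11); MST = {0-2(w=9) 2-4(w=4) 2-5(w=4) 3-5(w=11) 4-8(w=12) 5-6(w=11)}
step 7: add edge 6-7 (w=3); MST = {0-2(w=9) 2-4(w=4) 2-5(w=4) 3-5(w=11) 4-8(w=12) 5-6(w=11) 6-7(w=3)}
step 8: add edge 1-8 (w=17); MST = {0-2(w=9) 1-8(w=17) 2-4(w=4) 2-5(w=4) 3-5(w=11) 4-8(w=12) 5-6(w=11) 6-7(w=3)}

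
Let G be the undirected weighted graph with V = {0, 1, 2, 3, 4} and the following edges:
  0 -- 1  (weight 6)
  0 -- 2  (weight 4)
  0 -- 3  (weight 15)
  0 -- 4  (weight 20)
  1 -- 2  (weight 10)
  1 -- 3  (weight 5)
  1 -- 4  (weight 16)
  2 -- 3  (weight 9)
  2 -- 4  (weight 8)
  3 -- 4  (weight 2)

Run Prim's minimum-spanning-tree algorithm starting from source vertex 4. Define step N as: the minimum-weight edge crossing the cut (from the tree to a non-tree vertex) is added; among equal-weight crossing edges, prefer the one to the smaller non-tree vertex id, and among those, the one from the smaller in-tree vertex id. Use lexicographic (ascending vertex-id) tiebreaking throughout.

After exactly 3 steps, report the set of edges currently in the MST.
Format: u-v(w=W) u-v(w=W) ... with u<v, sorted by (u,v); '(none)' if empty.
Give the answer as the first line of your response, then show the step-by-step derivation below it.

0-1(w=6) 1-3(w=5) 3-4(w=2)

step 1: add edge 3-4 (w=2); MST = {3-4(w=2)}
step 2: add edge 1-3 (w=5); MST = {1-3(w=5) 3-4(w=2)}
step 3: add edge 0-1 (w=6); MST = {0-1(w=6) 1-3(w=5) 3-4(w=2)}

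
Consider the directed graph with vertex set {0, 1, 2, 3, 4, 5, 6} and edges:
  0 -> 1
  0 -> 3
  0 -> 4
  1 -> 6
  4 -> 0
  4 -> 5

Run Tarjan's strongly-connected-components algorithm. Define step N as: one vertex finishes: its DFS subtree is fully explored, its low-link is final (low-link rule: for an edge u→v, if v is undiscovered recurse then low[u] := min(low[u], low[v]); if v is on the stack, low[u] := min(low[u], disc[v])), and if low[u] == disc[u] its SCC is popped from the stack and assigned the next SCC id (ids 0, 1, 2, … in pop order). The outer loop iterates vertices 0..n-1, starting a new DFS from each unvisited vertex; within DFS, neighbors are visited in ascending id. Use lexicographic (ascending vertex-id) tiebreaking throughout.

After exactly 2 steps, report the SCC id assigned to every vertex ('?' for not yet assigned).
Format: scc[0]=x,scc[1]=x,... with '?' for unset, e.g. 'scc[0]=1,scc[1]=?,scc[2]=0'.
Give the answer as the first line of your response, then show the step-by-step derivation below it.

scc[0]=?,scc[1]=1,scc[2]=?,scc[3]=?,scc[4]=?,scc[5]=?,scc[6]=0

step 1: low=(low[0]=0,low[1]=1,low[2]=?,low[3]=?,low[4]=?,low[5]=?,low[6]=2); scc=(scc[0]=?,scc[1]=?,scc[2]=?,scc[3]=?,scc[4]=?,scc[5]=?,scc[6]=0)
step 2: low=(low[0]=0,low[1]=1,low[2]=?,low[3]=?,low[4]=?,low[5]=?,low[6]=2); scc=(scc[0]=?,scc[1]=1,scc[2]=?,scc[3]=?,scc[4]=?,scc[5]=?,scc[6]=0)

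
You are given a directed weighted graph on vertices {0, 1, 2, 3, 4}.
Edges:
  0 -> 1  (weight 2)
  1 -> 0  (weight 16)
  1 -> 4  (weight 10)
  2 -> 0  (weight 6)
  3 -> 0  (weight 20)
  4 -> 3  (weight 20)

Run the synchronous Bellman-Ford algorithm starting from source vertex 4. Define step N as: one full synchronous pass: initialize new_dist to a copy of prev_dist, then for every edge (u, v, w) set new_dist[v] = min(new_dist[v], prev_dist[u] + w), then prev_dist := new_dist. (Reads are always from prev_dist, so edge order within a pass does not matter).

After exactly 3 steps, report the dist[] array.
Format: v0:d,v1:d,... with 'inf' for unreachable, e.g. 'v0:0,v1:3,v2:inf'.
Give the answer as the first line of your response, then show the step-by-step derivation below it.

v0:40,v1:42,v2:inf,v3:20,v4:0

step 1: dist = v0:inf,v1:inf,v2:inf,v3:20,v4:0
step 2: dist = v0:40,v1:inf,v2:inf,v3:20,v4:0
step 3: dist = v0:40,v1:42,v2:inf,v3:20,v4:0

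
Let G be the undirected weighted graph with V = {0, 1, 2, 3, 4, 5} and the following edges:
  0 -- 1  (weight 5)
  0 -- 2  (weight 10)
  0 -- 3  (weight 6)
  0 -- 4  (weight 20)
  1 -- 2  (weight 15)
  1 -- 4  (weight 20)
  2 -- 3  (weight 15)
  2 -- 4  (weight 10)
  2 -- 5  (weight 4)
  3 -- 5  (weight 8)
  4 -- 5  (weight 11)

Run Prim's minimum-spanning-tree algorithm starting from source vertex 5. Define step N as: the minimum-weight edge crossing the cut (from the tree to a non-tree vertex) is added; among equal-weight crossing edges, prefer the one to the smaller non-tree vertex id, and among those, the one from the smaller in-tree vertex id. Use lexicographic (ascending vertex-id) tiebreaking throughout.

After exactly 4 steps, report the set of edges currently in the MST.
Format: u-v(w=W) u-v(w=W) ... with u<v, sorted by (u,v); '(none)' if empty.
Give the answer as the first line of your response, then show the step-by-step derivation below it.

0-1(w=5) 0-3(w=6) 2-5(w=4) 3-5(w=8)

step 1: add edge 2-5 (w=4); MST = {2-5(w=4)}
step 2: add edge 3-5 (w=8); MST = {2-5(w=4) 3-5(w=8)}
step 3: add edge 0-3 (w=6); MST = {0-3(w=6) 2-5(w=4) 3-5(w=8)}
step 4: add edge 0-1 (w=5); MST = {0-1(w=5) 0-3(w=6) 2-5(w=4) 3-5(w=8)}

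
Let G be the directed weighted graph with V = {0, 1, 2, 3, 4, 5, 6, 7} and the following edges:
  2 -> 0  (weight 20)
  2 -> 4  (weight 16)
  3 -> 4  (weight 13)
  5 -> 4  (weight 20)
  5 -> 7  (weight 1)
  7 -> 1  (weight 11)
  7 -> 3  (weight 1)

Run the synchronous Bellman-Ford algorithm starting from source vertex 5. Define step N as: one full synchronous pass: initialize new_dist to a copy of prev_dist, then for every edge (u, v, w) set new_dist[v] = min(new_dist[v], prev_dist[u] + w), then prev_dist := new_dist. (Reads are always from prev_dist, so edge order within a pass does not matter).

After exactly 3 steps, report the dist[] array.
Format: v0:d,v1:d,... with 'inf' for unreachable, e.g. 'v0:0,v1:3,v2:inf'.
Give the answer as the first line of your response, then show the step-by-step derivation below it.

v0:inf,v1:12,v2:inf,v3:2,v4:15,v5:0,v6:inf,v7:1

step 1: dist = v0:inf,v1:inf,v2:inf,v3:inf,v4:20,v5:0,v6:inf,v7:1
step 2: dist = v0:inf,v1:12,v2:inf,v3:2,v4:20,v5:0,v6:inf,v7:1
step 3: dist = v0:inf,v1:12,v2:inf,v3:2,v4:15,v5:0,v6:inf,v7:1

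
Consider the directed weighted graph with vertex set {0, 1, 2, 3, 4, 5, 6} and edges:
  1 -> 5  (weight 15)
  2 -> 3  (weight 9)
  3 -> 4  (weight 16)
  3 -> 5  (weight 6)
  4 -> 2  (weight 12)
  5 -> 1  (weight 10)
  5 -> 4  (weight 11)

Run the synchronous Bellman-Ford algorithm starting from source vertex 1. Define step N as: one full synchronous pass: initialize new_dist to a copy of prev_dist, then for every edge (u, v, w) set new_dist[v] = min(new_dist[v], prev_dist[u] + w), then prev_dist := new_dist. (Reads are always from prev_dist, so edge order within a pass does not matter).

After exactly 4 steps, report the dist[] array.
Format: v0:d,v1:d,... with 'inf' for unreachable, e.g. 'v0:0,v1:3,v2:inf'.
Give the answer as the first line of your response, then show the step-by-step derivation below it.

v0:inf,v1:0,v2:38,v3:47,v4:26,v5:15,v6:inf

step 1: dist = v0:inf,v1:0,v2:inf,v3:inf,v4:inf,v5:15,v6:inf
step 2: dist = v0:inf,v1:0,v2:inf,v3:inf,v4:26,v5:15,v6:inf
step 3: dist = v0:inf,v1:0,v2:38,v3:inf,v4:26,v5:15,v6:inf
step 4: dist = v0:inf,v1:0,v2:38,v3:47,v4:26,v5:15,v6:inf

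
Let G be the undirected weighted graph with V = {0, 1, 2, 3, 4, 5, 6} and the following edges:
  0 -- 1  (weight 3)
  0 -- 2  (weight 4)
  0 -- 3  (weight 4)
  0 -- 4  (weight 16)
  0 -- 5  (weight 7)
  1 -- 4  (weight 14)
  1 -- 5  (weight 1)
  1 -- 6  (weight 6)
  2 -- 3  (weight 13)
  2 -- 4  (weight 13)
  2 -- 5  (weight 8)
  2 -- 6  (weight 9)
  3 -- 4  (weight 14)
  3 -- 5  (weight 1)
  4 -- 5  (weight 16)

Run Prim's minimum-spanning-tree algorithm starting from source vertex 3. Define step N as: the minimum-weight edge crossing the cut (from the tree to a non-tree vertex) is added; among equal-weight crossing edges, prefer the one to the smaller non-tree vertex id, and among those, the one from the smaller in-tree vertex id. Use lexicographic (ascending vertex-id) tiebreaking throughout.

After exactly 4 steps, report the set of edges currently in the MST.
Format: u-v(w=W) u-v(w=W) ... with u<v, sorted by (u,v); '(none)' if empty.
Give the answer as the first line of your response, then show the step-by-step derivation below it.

0-1(w=3) 0-2(w=4) 1-5(w=1) 3-5(w=1)

step 1: add edge 3-5 (w=1); MST = {3-5(w=1)}
step 2: add edge 1-5 (w=1); MST = {1-5(w=1) 3-5(w=1)}
step 3: add edge 0-1 (w=3); MST = {0-1(w=3) 1-5(w=1) 3-5(w=1)}
step 4: add edge 0-2 (w=4); MST = {0-1(w=3) 0-2(w=4) 1-5(w=1) 3-5(w=1)}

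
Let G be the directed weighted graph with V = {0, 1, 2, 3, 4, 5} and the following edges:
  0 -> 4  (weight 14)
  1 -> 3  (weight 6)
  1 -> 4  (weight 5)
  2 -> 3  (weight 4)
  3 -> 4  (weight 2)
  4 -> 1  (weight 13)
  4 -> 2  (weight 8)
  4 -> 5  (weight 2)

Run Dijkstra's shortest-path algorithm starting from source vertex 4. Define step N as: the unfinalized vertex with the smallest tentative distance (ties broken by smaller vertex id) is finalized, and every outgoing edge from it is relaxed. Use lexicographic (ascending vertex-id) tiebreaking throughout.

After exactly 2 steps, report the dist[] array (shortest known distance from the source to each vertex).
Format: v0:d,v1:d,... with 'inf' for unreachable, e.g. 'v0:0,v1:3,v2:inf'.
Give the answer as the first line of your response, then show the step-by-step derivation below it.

v0:inf,v1:13,v2:8,v3:inf,v4:0,v5:2

step 1: dist = v0:inf,v1:13,v2:8,v3:inf,v4:0,v5:2
step 2: dist = v0:inf,v1:13,v2:8,v3:inf,v4:0,v5:2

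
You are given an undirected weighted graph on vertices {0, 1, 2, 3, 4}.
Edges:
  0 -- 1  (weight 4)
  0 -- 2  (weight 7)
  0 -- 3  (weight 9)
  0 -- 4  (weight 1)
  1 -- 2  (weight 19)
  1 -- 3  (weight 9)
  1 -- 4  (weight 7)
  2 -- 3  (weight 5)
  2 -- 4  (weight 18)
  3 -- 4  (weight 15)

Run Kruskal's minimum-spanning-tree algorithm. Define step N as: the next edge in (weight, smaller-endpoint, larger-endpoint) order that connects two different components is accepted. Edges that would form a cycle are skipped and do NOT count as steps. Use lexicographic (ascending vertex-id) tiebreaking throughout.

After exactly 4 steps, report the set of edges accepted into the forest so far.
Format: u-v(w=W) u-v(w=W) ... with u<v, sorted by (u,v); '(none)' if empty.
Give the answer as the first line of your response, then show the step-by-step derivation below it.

0-1(w=4) 0-2(w=7) 0-4(w=1) 2-3(w=5)

step 1: add edge 0-4 (w=1); MST = {0-4(w=1)}
step 2: add edge 0-1 (w=4); MST = {0-1(w=4) 0-4(w=1)}
step 3: add edge 2-3 (w=5); MST = {0-1(w=4) 0-4(w=1) 2-3(w=5)}
step 4: add edge 0-2 (w=7); MST = {0-1(w=4) 0-2(w=7) 0-4(w=1) 2-3(w=5)}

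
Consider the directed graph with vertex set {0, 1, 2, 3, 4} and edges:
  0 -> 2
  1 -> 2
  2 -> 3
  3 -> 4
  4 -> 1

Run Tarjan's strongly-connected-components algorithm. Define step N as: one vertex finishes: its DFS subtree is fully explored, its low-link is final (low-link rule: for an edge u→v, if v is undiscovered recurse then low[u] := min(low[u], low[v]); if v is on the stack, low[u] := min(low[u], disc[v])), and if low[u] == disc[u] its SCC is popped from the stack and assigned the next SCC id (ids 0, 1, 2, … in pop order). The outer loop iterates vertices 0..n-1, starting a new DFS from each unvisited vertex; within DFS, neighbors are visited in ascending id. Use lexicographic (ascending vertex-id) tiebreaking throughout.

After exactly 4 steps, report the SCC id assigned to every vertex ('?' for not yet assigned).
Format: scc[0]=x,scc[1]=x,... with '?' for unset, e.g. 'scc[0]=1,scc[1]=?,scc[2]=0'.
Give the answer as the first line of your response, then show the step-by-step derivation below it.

scc[0]=?,scc[1]=0,scc[2]=0,scc[3]=0,scc[4]=0

step 1: low=(low[0]=0,low[1]=1,low[2]=1,low[3]=2,low[4]=3); scc=(scc[0]=?,scc[1]=?,scc[2]=?,scc[3]=?,scc[4]=?)
step 2: low=(low[0]=0,low[1]=1,low[2]=1,low[3]=2,low[4]=1); scc=(scc[0]=?,scc[1]=?,scc[2]=?,scc[3]=?,scc[4]=?)
step 3: low=(low[0]=0,low[1]=1,low[2]=1,low[3]=1,low[4]=1); scc=(scc[0]=?,scc[1]=?,scc[2]=?,scc[3]=?,scc[4]=?)
step 4: low=(low[0]=0,low[1]=1,low[2]=1,low[3]=1,low[4]=1); scc=(scc[0]=?,scc[1]=0,scc[2]=0,scc[3]=0,scc[4]=0)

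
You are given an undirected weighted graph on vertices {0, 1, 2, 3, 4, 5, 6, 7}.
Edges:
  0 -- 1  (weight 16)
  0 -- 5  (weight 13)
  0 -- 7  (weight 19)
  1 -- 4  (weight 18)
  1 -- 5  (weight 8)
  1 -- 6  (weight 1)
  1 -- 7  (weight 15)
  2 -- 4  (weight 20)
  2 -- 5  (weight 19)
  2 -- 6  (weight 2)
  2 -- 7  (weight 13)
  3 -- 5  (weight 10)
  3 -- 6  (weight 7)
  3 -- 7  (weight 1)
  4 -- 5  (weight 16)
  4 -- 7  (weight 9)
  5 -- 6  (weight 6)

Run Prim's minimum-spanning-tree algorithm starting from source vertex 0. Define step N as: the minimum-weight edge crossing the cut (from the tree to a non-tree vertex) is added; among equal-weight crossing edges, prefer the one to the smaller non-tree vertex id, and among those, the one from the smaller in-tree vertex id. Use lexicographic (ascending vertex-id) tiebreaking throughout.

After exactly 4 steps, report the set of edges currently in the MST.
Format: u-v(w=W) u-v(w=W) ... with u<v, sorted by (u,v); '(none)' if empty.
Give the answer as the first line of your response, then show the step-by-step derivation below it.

0-5(w=13) 1-6(w=1) 2-6(w=2) 5-6(w=6)

step 1: add edge 0-5 (w=13); MST = {0-5(w=13)}
step 2: add edge 5-6 (w=6); MST = {0-5(w=13) 5-6(w=6)}
step 3: add edge 1-6 (w=1); MST = {0-5(w=13) 1-6(w=1) 5-6(w=6)}
step 4: add edge 2-6 (w=2); MST = {0-5(w=13) 1-6(w=1) 2-6(w=2) 5-6(w=6)}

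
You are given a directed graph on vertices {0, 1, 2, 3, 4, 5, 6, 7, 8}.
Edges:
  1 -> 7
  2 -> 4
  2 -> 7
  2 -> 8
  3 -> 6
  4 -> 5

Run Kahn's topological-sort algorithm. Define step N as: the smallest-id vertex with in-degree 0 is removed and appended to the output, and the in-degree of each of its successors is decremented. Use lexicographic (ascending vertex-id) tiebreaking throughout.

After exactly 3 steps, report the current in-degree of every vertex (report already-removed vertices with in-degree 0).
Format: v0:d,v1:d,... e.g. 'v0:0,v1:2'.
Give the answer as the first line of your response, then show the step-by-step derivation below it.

v0:0,v1:0,v2:0,v3:0,v4:0,v5:1,v6:1,v7:0,v8:0

step 1: output 0; order=[0]; indeg=(0,0,0,0,1,1,1,2,1)
step 2: output 1; order=[0,1]; indeg=(0,0,0,0,1,1,1,1,1)
step 3: output 2; order=[0,1,2]; indeg=(0,0,0,0,0,1,1,0,0)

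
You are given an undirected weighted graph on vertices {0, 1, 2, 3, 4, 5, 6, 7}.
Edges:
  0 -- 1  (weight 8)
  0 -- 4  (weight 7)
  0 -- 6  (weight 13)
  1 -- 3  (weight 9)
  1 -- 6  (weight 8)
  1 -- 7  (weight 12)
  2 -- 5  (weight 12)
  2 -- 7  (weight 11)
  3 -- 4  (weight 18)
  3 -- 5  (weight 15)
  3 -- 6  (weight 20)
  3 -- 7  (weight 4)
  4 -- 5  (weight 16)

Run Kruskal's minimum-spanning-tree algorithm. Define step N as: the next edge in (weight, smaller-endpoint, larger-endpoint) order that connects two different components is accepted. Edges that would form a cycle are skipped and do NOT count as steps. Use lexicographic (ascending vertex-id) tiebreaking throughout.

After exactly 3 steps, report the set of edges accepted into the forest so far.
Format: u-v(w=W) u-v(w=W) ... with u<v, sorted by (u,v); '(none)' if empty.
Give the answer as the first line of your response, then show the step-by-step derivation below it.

0-1(w=8) 0-4(w=7) 3-7(w=4)

step 1: add edge 3-7 (w=4); MST = {3-7(w=4)}
step 2: add edge 0-4 (w=7); MST = {0-4(w=7) 3-7(w=4)}
step 3: add edge 0-1 (w=8); MST = {0-1(w=8) 0-4(w=7) 3-7(w=4)}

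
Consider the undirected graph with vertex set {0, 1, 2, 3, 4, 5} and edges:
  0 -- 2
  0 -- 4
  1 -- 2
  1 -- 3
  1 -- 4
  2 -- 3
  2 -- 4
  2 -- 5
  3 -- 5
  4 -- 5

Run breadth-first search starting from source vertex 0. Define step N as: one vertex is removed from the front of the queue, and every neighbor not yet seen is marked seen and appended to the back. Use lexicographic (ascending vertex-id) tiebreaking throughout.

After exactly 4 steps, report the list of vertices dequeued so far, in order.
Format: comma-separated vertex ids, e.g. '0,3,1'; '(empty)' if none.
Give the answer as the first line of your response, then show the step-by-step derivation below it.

0,2,4,1

step 1: dequeue 0; queue=[2,4]; order=0
step 2: dequeue 2; queue=[4,1,3,5]; order=0,2
step 3: dequeue 4; queue=[1,3,5]; order=0,2,4
step 4: dequeue 1; queue=[3,5]; order=0,2,4,1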